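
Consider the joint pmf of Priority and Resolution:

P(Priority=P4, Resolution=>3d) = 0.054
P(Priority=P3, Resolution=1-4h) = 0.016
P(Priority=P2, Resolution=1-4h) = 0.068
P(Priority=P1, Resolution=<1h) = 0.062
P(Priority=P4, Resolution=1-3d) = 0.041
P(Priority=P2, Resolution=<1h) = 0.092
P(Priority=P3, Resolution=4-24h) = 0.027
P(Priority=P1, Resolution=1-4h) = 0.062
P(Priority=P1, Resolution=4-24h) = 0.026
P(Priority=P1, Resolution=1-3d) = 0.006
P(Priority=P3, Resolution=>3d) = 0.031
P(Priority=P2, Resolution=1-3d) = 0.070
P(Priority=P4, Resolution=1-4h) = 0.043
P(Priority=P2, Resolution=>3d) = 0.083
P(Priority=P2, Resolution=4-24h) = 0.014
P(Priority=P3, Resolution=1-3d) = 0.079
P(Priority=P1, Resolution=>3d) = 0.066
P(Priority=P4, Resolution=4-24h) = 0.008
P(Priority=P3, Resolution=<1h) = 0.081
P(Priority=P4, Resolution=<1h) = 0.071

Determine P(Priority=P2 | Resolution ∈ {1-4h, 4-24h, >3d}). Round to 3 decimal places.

0.331

P(Resolution=1-4h) = 0.062 + 0.068 + 0.016 + 0.043 = 0.189.
P(Resolution=4-24h) = 0.026 + 0.014 + 0.027 + 0.008 = 0.075.
P(Resolution=>3d) = 0.066 + 0.083 + 0.031 + 0.054 = 0.234.
P(Resolution ∈ {1-4h, 4-24h, >3d}) = 0.189 + 0.075 + 0.234 = 0.498; P(Priority=P2, Resolution ∈ {1-4h, 4-24h, >3d}) = 0.068 + 0.014 + 0.083 = 0.165.
P(Priority=P2 | Resolution ∈ {1-4h, 4-24h, >3d}) = 0.165/0.498 = 0.331.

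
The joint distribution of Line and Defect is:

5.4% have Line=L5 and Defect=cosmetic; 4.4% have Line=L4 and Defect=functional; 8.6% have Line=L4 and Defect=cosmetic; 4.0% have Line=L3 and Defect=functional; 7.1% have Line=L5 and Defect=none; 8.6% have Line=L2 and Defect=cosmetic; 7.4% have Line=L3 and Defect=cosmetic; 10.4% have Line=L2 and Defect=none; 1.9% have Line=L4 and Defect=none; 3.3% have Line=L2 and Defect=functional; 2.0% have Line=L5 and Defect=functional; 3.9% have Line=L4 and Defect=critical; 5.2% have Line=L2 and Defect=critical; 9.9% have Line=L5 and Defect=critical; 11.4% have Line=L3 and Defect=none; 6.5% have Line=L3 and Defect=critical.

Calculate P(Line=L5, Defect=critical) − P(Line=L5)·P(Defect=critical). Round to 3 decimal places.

P(Line=L5) = 0.071 + 0.054 + 0.020 + 0.099 = 0.244.
P(Defect=critical) = 0.052 + 0.065 + 0.039 + 0.099 = 0.255.
P(Line=L5, Defect=critical) − P(Line=L5)P(Defect=critical) = 0.099 − 0.244×0.255 = 0.037.

0.037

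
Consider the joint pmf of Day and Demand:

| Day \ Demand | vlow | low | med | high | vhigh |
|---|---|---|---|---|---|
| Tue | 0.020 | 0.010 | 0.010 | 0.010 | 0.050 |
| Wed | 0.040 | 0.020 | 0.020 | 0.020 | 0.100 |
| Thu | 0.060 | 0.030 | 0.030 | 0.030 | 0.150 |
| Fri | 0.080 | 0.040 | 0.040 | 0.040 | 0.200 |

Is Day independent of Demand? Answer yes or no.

Every cell satisfies P(Day,Demand) = P(Day)·P(Demand). For instance P(Day=Tue) = 0.100, P(Demand=med) = 0.100, and 0.100×0.100 = 0.010 matches the joint entry. So Day and Demand are independent.

yes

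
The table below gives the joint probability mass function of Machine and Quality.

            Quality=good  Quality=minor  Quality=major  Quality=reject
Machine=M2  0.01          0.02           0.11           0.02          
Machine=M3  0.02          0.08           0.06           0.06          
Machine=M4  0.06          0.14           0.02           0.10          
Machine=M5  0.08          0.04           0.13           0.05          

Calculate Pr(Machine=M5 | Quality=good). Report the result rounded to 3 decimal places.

P(Quality=good) = 0.01 + 0.02 + 0.06 + 0.08 = 0.17.
P(Machine=M5 | Quality=good) = 0.08/0.17 = 0.471.

0.471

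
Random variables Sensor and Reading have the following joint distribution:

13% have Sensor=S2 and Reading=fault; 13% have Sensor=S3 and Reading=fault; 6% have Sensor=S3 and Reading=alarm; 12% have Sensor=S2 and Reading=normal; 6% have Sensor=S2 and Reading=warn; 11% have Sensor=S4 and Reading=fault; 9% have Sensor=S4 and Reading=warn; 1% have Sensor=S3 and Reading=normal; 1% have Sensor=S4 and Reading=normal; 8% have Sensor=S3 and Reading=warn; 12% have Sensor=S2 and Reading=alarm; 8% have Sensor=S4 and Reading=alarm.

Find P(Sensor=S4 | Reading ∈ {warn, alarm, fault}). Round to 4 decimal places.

P(Reading=warn) = 0.06 + 0.08 + 0.09 = 0.23.
P(Reading=alarm) = 0.12 + 0.06 + 0.08 = 0.26.
P(Reading=fault) = 0.13 + 0.13 + 0.11 = 0.37.
P(Reading ∈ {warn, alarm, fault}) = 0.23 + 0.26 + 0.37 = 0.86; P(Sensor=S4, Reading ∈ {warn, alarm, fault}) = 0.09 + 0.08 + 0.11 = 0.28.
P(Sensor=S4 | Reading ∈ {warn, alarm, fault}) = 0.28/0.86 = 0.3256.

0.3256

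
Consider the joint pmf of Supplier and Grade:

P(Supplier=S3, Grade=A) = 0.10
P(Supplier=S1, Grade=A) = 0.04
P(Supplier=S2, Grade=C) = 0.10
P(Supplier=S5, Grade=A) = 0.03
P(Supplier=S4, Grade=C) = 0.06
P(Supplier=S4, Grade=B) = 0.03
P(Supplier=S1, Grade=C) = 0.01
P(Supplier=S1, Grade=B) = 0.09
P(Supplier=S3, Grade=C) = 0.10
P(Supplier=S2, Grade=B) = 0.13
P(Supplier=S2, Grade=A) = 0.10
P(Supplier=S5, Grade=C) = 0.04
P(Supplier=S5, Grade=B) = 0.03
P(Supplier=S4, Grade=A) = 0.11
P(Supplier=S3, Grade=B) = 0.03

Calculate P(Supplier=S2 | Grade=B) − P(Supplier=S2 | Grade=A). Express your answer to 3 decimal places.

P(Grade=B) = 0.09 + 0.13 + 0.03 + 0.03 + 0.03 = 0.31; P(Supplier=S2 | Grade=B) = 0.13/0.31 = 0.4194.
P(Grade=A) = 0.04 + 0.10 + 0.10 + 0.11 + 0.03 = 0.38; P(Supplier=S2 | Grade=A) = 0.10/0.38 = 0.2632.
Difference = 0.156.

0.156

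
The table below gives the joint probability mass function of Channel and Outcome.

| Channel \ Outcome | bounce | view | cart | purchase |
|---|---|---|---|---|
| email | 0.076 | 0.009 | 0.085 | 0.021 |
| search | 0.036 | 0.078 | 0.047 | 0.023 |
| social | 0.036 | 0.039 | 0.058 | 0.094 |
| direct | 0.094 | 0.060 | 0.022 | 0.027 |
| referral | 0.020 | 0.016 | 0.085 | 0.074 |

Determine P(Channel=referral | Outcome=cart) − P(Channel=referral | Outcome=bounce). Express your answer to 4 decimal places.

0.2099

P(Outcome=cart) = 0.085 + 0.047 + 0.058 + 0.022 + 0.085 = 0.297; P(Channel=referral | Outcome=cart) = 0.085/0.297 = 0.28620.
P(Outcome=bounce) = 0.076 + 0.036 + 0.036 + 0.094 + 0.020 = 0.262; P(Channel=referral | Outcome=bounce) = 0.020/0.262 = 0.07634.
Difference = 0.2099.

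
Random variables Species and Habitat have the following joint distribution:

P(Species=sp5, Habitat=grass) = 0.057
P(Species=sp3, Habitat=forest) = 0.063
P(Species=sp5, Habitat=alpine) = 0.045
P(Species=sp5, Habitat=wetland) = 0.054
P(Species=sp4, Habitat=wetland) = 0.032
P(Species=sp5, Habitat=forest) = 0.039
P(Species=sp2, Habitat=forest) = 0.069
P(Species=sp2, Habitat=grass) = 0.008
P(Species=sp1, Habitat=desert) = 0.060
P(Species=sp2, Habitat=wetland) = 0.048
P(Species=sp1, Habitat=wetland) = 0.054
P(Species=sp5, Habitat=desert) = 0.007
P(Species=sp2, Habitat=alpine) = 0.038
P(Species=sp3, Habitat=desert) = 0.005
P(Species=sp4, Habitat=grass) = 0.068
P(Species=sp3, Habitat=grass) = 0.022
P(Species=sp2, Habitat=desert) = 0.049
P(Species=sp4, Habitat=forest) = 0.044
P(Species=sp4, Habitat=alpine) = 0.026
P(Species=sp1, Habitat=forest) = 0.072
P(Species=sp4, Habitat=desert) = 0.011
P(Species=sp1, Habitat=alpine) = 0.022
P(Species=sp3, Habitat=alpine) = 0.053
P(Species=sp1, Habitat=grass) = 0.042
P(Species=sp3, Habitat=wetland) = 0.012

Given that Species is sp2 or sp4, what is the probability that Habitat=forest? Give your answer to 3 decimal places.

P(Species=sp2) = 0.069 + 0.008 + 0.048 + 0.049 + 0.038 = 0.212.
P(Species=sp4) = 0.044 + 0.068 + 0.032 + 0.011 + 0.026 = 0.181.
P(Species ∈ {sp2, sp4}) = 0.212 + 0.181 = 0.393; P(Habitat=forest, Species ∈ {sp2, sp4}) = 0.069 + 0.044 = 0.113.
P(Habitat=forest | Species ∈ {sp2, sp4}) = 0.113/0.393 = 0.288.

0.288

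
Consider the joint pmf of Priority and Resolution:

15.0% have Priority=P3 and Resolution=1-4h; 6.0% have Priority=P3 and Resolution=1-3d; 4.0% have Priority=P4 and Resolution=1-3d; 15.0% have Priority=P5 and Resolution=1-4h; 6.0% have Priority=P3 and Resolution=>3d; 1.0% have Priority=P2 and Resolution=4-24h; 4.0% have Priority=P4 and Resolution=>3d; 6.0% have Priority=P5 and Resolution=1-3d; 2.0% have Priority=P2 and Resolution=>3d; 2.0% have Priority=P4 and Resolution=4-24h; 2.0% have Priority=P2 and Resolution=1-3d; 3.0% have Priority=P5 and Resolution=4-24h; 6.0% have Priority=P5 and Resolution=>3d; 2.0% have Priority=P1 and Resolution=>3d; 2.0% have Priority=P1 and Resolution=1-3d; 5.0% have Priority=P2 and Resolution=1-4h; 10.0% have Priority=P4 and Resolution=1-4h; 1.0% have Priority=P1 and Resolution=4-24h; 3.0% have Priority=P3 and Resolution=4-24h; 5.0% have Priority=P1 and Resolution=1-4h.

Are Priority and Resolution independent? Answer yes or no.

yes

Every cell satisfies P(Priority,Resolution) = P(Priority)·P(Resolution). For instance P(Priority=P2) = 0.100, P(Resolution=>3d) = 0.200, and 0.100×0.200 = 0.020 matches the joint entry. So Priority and Resolution are independent.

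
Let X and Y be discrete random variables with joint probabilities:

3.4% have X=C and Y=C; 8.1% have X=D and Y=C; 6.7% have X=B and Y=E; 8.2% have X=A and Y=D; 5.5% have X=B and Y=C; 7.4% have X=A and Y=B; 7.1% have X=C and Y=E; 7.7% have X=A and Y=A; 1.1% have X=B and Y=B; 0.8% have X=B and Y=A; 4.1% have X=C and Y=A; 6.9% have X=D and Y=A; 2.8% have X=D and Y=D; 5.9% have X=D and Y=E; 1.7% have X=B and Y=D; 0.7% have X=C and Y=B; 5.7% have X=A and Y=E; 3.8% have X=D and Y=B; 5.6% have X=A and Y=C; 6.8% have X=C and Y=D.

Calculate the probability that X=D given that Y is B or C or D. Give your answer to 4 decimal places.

0.2668

P(Y=B) = 0.074 + 0.011 + 0.007 + 0.038 = 0.130.
P(Y=C) = 0.056 + 0.055 + 0.034 + 0.081 = 0.226.
P(Y=D) = 0.082 + 0.017 + 0.068 + 0.028 = 0.195.
P(Y ∈ {B, C, D}) = 0.130 + 0.226 + 0.195 = 0.551; P(X=D, Y ∈ {B, C, D}) = 0.038 + 0.081 + 0.028 = 0.147.
P(X=D | Y ∈ {B, C, D}) = 0.147/0.551 = 0.2668.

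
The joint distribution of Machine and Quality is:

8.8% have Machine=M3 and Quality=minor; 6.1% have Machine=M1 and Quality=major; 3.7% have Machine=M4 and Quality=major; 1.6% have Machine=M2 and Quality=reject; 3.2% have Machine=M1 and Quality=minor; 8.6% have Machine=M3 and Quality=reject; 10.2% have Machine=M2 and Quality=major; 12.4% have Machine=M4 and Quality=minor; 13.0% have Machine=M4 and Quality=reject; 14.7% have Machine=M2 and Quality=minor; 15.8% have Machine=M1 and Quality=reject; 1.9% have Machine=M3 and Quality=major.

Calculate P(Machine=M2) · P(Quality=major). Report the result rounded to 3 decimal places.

P(Machine=M2) = 0.147 + 0.102 + 0.016 = 0.265.
P(Quality=major) = 0.061 + 0.102 + 0.019 + 0.037 = 0.219.
Product: 0.265 × 0.219 = 0.058.

0.058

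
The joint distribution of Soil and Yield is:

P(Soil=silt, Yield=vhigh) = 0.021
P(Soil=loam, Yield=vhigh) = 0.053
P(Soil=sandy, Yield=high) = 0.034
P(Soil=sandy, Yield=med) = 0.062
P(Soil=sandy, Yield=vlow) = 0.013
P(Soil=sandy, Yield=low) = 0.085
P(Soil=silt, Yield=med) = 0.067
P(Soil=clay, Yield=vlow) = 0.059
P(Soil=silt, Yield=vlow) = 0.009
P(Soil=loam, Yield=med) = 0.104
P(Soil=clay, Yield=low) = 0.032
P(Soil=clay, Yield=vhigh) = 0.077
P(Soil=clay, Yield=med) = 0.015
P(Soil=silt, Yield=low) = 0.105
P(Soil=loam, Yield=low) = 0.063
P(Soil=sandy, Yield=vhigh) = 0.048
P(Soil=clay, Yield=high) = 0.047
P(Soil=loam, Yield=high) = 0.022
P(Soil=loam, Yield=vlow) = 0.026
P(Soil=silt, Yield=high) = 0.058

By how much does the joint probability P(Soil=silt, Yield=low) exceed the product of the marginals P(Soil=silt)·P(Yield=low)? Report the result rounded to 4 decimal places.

P(Soil=silt) = 0.009 + 0.105 + 0.067 + 0.058 + 0.021 = 0.260.
P(Yield=low) = 0.085 + 0.063 + 0.032 + 0.105 = 0.285.
P(Soil=silt, Yield=low) − P(Soil=silt)P(Yield=low) = 0.105 − 0.260×0.285 = 0.0309.

0.0309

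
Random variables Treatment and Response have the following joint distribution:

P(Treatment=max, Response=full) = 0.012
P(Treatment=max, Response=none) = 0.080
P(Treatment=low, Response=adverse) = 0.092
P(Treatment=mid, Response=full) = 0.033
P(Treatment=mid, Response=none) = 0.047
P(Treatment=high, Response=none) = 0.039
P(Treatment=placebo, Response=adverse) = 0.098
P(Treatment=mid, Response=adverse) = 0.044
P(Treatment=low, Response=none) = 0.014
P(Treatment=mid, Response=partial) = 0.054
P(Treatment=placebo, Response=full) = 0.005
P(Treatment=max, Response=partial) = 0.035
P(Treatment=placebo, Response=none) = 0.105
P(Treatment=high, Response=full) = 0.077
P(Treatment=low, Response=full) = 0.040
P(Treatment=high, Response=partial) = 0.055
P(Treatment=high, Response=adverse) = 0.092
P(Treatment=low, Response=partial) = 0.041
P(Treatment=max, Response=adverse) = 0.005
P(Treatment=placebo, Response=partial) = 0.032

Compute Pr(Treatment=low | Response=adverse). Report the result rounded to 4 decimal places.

P(Response=adverse) = 0.098 + 0.092 + 0.044 + 0.092 + 0.005 = 0.331.
P(Treatment=low | Response=adverse) = 0.092/0.331 = 0.2779.

0.2779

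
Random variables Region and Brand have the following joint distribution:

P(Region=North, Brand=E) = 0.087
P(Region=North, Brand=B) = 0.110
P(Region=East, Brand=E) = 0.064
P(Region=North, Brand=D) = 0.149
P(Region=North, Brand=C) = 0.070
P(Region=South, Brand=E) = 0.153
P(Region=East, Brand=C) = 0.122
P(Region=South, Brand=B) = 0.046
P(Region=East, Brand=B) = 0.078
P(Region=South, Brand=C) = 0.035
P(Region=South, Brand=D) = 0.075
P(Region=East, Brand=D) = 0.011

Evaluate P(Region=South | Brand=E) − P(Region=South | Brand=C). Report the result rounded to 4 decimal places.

0.3491

P(Brand=E) = 0.087 + 0.153 + 0.064 = 0.304; P(Region=South | Brand=E) = 0.153/0.304 = 0.50329.
P(Brand=C) = 0.070 + 0.035 + 0.122 = 0.227; P(Region=South | Brand=C) = 0.035/0.227 = 0.15419.
Difference = 0.3491.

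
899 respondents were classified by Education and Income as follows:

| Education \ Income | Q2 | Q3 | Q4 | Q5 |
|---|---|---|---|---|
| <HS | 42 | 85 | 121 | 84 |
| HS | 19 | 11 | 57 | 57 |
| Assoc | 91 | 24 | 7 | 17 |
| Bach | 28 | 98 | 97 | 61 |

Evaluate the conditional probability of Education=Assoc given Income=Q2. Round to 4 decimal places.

0.5056

Total with Income=Q2: 42 + 19 + 91 + 28 = 180.
P(Education=Assoc | Income=Q2) = 91/180 = 0.5056.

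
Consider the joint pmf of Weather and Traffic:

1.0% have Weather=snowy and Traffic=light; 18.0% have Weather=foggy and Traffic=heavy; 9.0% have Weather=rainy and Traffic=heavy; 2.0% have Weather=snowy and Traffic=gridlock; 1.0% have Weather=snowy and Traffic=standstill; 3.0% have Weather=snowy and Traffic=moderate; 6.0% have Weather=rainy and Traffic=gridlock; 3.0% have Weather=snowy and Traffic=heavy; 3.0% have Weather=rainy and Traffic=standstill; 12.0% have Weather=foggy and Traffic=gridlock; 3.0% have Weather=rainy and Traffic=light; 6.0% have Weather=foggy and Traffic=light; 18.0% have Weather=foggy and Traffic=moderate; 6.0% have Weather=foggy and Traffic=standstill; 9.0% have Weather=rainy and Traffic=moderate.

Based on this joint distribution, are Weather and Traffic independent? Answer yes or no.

Every cell satisfies P(Weather,Traffic) = P(Weather)·P(Traffic). For instance P(Weather=foggy) = 0.600, P(Traffic=moderate) = 0.300, and 0.600×0.300 = 0.180 matches the joint entry. So Weather and Traffic are independent.

yes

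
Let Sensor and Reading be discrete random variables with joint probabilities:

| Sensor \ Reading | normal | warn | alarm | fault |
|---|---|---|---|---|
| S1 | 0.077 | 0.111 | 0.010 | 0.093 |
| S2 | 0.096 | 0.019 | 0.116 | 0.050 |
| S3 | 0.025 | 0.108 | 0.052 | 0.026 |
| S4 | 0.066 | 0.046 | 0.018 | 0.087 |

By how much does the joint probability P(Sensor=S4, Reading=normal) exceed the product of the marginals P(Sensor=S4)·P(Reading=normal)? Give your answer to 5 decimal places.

0.00871

P(Sensor=S4) = 0.066 + 0.046 + 0.018 + 0.087 = 0.217.
P(Reading=normal) = 0.077 + 0.096 + 0.025 + 0.066 = 0.264.
P(Sensor=S4, Reading=normal) − P(Sensor=S4)P(Reading=normal) = 0.066 − 0.217×0.264 = 0.00871.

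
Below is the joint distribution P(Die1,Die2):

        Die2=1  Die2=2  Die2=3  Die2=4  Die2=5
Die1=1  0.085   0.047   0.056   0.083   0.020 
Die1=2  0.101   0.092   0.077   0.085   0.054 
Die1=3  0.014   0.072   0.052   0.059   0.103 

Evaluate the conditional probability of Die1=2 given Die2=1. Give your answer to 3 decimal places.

P(Die2=1) = 0.085 + 0.101 + 0.014 = 0.200.
P(Die1=2 | Die2=1) = 0.101/0.200 = 0.505.

0.505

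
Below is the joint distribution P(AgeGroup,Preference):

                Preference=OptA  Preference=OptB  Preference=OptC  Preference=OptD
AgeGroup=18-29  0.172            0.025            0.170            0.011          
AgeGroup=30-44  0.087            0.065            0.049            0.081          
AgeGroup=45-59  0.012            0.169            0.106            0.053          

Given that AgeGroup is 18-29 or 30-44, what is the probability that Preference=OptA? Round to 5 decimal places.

P(AgeGroup=18-29) = 0.172 + 0.025 + 0.170 + 0.011 = 0.378.
P(AgeGroup=30-44) = 0.087 + 0.065 + 0.049 + 0.081 = 0.282.
P(AgeGroup ∈ {18-29, 30-44}) = 0.378 + 0.282 = 0.660; P(Preference=OptA, AgeGroup ∈ {18-29, 30-44}) = 0.172 + 0.087 = 0.259.
P(Preference=OptA | AgeGroup ∈ {18-29, 30-44}) = 0.259/0.660 = 0.39242.

0.39242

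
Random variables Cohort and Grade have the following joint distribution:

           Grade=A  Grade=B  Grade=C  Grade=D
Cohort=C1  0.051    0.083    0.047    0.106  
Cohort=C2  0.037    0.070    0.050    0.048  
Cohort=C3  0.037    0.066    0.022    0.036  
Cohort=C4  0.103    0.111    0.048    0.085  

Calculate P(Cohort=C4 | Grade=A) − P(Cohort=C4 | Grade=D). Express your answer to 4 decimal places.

P(Grade=A) = 0.051 + 0.037 + 0.037 + 0.103 = 0.228; P(Cohort=C4 | Grade=A) = 0.103/0.228 = 0.45175.
P(Grade=D) = 0.106 + 0.048 + 0.036 + 0.085 = 0.275; P(Cohort=C4 | Grade=D) = 0.085/0.275 = 0.30909.
Difference = 0.1427.

0.1427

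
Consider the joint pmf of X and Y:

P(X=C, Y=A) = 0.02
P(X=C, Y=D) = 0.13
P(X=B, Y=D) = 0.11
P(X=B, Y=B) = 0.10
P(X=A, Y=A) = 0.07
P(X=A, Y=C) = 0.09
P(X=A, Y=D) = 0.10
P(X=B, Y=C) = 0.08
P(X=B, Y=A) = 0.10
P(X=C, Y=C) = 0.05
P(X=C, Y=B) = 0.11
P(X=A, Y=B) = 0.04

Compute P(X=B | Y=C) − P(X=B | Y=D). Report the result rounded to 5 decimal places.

0.04011

P(Y=C) = 0.09 + 0.08 + 0.05 = 0.22; P(X=B | Y=C) = 0.08/0.22 = 0.363636.
P(Y=D) = 0.10 + 0.11 + 0.13 = 0.34; P(X=B | Y=D) = 0.11/0.34 = 0.323529.
Difference = 0.04011.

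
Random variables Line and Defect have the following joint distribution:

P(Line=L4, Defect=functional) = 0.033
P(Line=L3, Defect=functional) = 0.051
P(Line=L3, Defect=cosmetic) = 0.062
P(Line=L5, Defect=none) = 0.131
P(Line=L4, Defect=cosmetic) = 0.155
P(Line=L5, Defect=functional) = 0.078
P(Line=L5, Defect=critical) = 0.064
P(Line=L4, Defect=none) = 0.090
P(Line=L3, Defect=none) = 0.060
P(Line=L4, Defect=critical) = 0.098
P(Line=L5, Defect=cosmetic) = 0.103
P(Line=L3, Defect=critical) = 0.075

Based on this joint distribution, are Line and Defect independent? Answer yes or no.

P(Line=L4) = 0.376 and P(Defect=cosmetic) = 0.320, so their product is 0.12032, but P(Line=L4, Defect=cosmetic) = 0.155. Since these differ, Line and Defect are not independent.

no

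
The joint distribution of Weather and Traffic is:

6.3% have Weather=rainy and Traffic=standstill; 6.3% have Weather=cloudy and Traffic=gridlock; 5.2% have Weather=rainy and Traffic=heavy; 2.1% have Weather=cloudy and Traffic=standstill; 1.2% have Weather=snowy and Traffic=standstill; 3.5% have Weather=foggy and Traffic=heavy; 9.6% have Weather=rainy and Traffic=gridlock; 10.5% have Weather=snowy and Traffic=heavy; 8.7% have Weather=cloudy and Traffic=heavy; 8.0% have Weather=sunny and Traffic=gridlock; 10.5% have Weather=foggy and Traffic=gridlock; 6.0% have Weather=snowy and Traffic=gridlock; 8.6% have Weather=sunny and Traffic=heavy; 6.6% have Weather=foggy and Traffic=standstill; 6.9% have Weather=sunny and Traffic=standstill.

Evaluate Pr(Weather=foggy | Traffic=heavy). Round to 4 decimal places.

0.0959

P(Traffic=heavy) = 0.086 + 0.087 + 0.052 + 0.105 + 0.035 = 0.365.
P(Weather=foggy | Traffic=heavy) = 0.035/0.365 = 0.0959.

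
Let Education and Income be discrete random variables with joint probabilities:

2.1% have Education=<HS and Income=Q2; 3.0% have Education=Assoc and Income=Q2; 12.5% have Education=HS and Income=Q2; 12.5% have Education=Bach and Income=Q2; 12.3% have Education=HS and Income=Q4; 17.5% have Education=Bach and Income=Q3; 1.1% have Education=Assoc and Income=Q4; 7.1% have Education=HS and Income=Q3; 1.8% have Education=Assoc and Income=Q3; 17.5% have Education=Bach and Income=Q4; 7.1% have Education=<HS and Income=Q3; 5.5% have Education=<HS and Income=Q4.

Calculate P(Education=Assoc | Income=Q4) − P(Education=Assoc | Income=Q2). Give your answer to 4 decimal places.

P(Income=Q4) = 0.055 + 0.123 + 0.011 + 0.175 = 0.364; P(Education=Assoc | Income=Q4) = 0.011/0.364 = 0.03022.
P(Income=Q2) = 0.021 + 0.125 + 0.030 + 0.125 = 0.301; P(Education=Assoc | Income=Q2) = 0.030/0.301 = 0.09967.
Difference = -0.0694.

-0.0694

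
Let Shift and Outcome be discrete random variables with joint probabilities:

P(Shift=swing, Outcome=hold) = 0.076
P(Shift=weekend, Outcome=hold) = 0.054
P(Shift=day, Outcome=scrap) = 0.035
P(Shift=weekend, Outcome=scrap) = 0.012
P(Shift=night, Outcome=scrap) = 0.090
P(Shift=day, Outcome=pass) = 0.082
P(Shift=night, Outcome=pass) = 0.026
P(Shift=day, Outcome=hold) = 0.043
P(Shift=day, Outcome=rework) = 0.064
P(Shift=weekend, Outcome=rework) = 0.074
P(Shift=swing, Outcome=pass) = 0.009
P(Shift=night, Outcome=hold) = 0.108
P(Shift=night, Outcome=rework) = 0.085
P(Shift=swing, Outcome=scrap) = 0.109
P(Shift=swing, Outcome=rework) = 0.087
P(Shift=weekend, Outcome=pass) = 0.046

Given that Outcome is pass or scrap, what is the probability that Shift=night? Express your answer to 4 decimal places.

P(Outcome=pass) = 0.082 + 0.009 + 0.026 + 0.046 = 0.163.
P(Outcome=scrap) = 0.035 + 0.109 + 0.090 + 0.012 = 0.246.
P(Outcome ∈ {pass, scrap}) = 0.163 + 0.246 = 0.409; P(Shift=night, Outcome ∈ {pass, scrap}) = 0.026 + 0.090 = 0.116.
P(Shift=night | Outcome ∈ {pass, scrap}) = 0.116/0.409 = 0.2836.

0.2836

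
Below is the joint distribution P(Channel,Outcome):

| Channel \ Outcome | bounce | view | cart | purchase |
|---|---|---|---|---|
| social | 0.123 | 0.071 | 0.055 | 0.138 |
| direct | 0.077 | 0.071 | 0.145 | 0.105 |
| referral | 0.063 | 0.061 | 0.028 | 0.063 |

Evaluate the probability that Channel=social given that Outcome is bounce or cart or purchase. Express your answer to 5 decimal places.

0.39649

P(Outcome=bounce) = 0.123 + 0.077 + 0.063 = 0.263.
P(Outcome=cart) = 0.055 + 0.145 + 0.028 = 0.228.
P(Outcome=purchase) = 0.138 + 0.105 + 0.063 = 0.306.
P(Outcome ∈ {bounce, cart, purchase}) = 0.263 + 0.228 + 0.306 = 0.797; P(Channel=social, Outcome ∈ {bounce, cart, purchase}) = 0.123 + 0.055 + 0.138 = 0.316.
P(Channel=social | Outcome ∈ {bounce, cart, purchase}) = 0.316/0.797 = 0.39649.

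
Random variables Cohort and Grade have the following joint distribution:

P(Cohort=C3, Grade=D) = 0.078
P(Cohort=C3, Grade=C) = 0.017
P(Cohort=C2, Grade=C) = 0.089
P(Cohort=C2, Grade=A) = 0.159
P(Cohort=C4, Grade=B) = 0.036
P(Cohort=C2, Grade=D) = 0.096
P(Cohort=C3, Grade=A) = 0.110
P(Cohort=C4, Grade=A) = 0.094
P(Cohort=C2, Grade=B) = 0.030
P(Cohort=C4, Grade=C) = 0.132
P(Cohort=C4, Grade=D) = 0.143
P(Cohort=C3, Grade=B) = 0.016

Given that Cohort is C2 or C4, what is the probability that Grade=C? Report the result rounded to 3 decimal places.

0.284

P(Cohort=C2) = 0.159 + 0.030 + 0.089 + 0.096 = 0.374.
P(Cohort=C4) = 0.094 + 0.036 + 0.132 + 0.143 = 0.405.
P(Cohort ∈ {C2, C4}) = 0.374 + 0.405 = 0.779; P(Grade=C, Cohort ∈ {C2, C4}) = 0.089 + 0.132 = 0.221.
P(Grade=C | Cohort ∈ {C2, C4}) = 0.221/0.779 = 0.284.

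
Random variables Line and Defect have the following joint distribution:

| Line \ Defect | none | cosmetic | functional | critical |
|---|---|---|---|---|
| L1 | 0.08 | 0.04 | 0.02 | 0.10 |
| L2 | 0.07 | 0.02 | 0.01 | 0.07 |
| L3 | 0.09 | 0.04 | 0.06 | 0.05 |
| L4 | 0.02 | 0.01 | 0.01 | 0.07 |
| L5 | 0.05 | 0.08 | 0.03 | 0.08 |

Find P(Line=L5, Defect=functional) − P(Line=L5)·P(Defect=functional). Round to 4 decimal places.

-0.0012

P(Line=L5) = 0.05 + 0.08 + 0.03 + 0.08 = 0.24.
P(Defect=functional) = 0.02 + 0.01 + 0.06 + 0.01 + 0.03 = 0.13.
P(Line=L5, Defect=functional) − P(Line=L5)P(Defect=functional) = 0.03 − 0.24×0.13 = -0.0012.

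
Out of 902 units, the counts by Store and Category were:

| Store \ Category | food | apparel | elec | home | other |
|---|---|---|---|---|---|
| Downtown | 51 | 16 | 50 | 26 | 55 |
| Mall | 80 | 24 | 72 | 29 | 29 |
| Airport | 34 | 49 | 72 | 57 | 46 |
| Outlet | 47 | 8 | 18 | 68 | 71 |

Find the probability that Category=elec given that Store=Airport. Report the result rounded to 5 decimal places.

Total with Store=Airport: 34 + 49 + 72 + 57 + 46 = 258.
P(Category=elec | Store=Airport) = 72/258 = 0.27907.

0.27907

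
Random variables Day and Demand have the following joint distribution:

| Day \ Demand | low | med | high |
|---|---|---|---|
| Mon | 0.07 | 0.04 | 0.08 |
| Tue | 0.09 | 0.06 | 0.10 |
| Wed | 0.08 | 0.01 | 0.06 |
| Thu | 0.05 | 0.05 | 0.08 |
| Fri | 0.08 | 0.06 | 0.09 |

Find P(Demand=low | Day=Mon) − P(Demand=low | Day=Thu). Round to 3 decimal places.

P(Day=Mon) = 0.07 + 0.04 + 0.08 = 0.19; P(Demand=low | Day=Mon) = 0.07/0.19 = 0.3684.
P(Day=Thu) = 0.05 + 0.05 + 0.08 = 0.18; P(Demand=low | Day=Thu) = 0.05/0.18 = 0.2778.
Difference = 0.091.

0.091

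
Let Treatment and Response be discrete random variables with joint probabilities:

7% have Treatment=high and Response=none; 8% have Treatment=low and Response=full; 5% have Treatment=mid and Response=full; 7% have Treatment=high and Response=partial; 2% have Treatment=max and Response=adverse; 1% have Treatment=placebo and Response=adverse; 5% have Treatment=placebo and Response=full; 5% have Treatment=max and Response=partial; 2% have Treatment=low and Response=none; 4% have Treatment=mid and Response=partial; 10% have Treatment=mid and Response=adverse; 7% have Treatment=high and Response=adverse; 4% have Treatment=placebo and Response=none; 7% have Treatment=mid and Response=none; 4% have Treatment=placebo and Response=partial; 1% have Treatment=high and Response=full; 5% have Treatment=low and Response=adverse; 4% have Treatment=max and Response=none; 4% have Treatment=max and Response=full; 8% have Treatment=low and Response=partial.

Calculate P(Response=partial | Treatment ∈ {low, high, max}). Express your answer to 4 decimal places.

P(Treatment=low) = 0.02 + 0.08 + 0.08 + 0.05 = 0.23.
P(Treatment=high) = 0.07 + 0.07 + 0.01 + 0.07 = 0.22.
P(Treatment=max) = 0.04 + 0.05 + 0.04 + 0.02 = 0.15.
P(Treatment ∈ {low, high, max}) = 0.23 + 0.22 + 0.15 = 0.60; P(Response=partial, Treatment ∈ {low, high, max}) = 0.08 + 0.07 + 0.05 = 0.20.
P(Response=partial | Treatment ∈ {low, high, max}) = 0.20/0.60 = 0.3333.

0.3333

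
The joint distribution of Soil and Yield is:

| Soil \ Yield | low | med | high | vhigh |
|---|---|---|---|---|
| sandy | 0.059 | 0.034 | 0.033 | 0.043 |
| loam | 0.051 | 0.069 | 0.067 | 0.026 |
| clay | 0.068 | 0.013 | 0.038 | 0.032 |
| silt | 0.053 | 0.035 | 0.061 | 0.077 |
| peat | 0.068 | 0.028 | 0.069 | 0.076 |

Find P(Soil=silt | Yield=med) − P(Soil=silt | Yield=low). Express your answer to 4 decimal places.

0.0183

P(Yield=med) = 0.034 + 0.069 + 0.013 + 0.035 + 0.028 = 0.179; P(Soil=silt | Yield=med) = 0.035/0.179 = 0.19553.
P(Yield=low) = 0.059 + 0.051 + 0.068 + 0.053 + 0.068 = 0.299; P(Soil=silt | Yield=low) = 0.053/0.299 = 0.17726.
Difference = 0.0183.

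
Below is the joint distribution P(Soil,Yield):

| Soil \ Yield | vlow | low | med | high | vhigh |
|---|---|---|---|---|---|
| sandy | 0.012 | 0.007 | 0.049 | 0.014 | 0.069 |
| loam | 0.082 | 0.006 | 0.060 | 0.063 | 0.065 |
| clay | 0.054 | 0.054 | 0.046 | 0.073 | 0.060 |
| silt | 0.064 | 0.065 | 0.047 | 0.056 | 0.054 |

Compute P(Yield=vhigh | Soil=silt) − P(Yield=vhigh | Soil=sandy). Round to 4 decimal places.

-0.2681

P(Soil=silt) = 0.064 + 0.065 + 0.047 + 0.056 + 0.054 = 0.286; P(Yield=vhigh | Soil=silt) = 0.054/0.286 = 0.18881.
P(Soil=sandy) = 0.012 + 0.007 + 0.049 + 0.014 + 0.069 = 0.151; P(Yield=vhigh | Soil=sandy) = 0.069/0.151 = 0.45695.
Difference = -0.2681.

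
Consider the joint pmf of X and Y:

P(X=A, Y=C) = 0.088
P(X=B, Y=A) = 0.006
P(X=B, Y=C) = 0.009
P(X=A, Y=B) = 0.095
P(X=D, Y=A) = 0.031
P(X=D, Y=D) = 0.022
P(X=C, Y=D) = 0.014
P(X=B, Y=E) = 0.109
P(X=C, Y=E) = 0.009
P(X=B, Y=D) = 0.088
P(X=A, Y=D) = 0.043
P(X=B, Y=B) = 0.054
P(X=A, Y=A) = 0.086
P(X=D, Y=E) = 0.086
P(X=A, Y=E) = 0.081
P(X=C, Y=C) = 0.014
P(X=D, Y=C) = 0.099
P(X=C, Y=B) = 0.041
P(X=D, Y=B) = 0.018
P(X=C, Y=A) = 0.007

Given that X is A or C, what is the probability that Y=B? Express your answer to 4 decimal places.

P(X=A) = 0.086 + 0.095 + 0.088 + 0.043 + 0.081 = 0.393.
P(X=C) = 0.007 + 0.041 + 0.014 + 0.014 + 0.009 = 0.085.
P(X ∈ {A, C}) = 0.393 + 0.085 = 0.478; P(Y=B, X ∈ {A, C}) = 0.095 + 0.041 = 0.136.
P(Y=B | X ∈ {A, C}) = 0.136/0.478 = 0.2845.

0.2845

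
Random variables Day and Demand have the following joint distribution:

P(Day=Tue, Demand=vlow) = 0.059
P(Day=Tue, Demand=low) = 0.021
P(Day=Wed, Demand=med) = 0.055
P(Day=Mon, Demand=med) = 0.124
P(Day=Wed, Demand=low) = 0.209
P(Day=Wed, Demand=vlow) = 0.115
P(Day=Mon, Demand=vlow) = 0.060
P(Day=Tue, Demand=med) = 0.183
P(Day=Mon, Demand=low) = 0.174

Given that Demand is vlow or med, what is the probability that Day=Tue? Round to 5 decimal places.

P(Demand=vlow) = 0.060 + 0.059 + 0.115 = 0.234.
P(Demand=med) = 0.124 + 0.183 + 0.055 = 0.362.
P(Demand ∈ {vlow, med}) = 0.234 + 0.362 = 0.596; P(Day=Tue, Demand ∈ {vlow, med}) = 0.059 + 0.183 = 0.242.
P(Day=Tue | Demand ∈ {vlow, med}) = 0.242/0.596 = 0.40604.

0.40604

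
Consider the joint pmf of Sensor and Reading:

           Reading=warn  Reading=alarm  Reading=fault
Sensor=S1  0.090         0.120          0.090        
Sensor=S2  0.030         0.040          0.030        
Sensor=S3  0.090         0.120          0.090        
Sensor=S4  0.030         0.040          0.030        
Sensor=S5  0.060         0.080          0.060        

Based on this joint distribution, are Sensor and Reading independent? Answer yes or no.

yes

Every cell satisfies P(Sensor,Reading) = P(Sensor)·P(Reading). For instance P(Sensor=S4) = 0.100, P(Reading=warn) = 0.300, and 0.100×0.300 = 0.030 matches the joint entry. So Sensor and Reading are independent.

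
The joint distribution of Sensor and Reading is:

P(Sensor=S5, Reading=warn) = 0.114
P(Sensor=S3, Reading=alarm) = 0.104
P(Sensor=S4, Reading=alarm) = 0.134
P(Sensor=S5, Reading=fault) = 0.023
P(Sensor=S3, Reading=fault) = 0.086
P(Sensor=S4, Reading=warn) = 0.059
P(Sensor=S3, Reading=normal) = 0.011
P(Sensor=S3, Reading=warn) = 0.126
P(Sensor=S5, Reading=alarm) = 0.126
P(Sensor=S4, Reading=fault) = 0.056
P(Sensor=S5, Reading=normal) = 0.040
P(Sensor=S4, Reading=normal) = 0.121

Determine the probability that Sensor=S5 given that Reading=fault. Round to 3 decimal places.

P(Reading=fault) = 0.086 + 0.056 + 0.023 = 0.165.
P(Sensor=S5 | Reading=fault) = 0.023/0.165 = 0.139.

0.139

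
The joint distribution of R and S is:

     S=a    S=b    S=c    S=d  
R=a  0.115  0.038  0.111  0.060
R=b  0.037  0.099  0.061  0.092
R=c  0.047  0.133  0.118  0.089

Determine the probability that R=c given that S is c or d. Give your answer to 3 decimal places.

P(S=c) = 0.111 + 0.061 + 0.118 = 0.290.
P(S=d) = 0.060 + 0.092 + 0.089 = 0.241.
P(S ∈ {c, d}) = 0.290 + 0.241 = 0.531; P(R=c, S ∈ {c, d}) = 0.118 + 0.089 = 0.207.
P(R=c | S ∈ {c, d}) = 0.207/0.531 = 0.390.

0.390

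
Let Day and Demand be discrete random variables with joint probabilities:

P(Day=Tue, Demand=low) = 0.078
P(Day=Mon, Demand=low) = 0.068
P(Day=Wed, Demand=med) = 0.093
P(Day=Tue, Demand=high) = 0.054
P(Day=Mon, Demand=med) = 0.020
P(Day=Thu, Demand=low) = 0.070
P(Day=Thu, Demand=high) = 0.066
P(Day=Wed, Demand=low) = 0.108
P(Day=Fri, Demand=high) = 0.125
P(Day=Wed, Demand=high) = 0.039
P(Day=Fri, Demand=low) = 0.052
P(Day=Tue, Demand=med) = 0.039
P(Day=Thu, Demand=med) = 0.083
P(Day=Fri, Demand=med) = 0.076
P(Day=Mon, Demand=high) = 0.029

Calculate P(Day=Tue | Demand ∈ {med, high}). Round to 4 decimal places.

P(Demand=med) = 0.020 + 0.039 + 0.093 + 0.083 + 0.076 = 0.311.
P(Demand=high) = 0.029 + 0.054 + 0.039 + 0.066 + 0.125 = 0.313.
P(Demand ∈ {med, high}) = 0.311 + 0.313 = 0.624; P(Day=Tue, Demand ∈ {med, high}) = 0.039 + 0.054 = 0.093.
P(Day=Tue | Demand ∈ {med, high}) = 0.093/0.624 = 0.1490.

0.1490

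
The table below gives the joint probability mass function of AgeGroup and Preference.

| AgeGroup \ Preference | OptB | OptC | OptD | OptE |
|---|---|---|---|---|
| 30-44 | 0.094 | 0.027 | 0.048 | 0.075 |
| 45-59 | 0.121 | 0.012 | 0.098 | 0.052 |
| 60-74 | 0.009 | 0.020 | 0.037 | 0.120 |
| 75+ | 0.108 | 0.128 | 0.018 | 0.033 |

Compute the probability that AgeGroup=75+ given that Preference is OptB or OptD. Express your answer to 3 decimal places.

P(Preference=OptB) = 0.094 + 0.121 + 0.009 + 0.108 = 0.332.
P(Preference=OptD) = 0.048 + 0.098 + 0.037 + 0.018 = 0.201.
P(Preference ∈ {OptB, OptD}) = 0.332 + 0.201 = 0.533; P(AgeGroup=75+, Preference ∈ {OptB, OptD}) = 0.108 + 0.018 = 0.126.
P(AgeGroup=75+ | Preference ∈ {OptB, OptD}) = 0.126/0.533 = 0.236.

0.236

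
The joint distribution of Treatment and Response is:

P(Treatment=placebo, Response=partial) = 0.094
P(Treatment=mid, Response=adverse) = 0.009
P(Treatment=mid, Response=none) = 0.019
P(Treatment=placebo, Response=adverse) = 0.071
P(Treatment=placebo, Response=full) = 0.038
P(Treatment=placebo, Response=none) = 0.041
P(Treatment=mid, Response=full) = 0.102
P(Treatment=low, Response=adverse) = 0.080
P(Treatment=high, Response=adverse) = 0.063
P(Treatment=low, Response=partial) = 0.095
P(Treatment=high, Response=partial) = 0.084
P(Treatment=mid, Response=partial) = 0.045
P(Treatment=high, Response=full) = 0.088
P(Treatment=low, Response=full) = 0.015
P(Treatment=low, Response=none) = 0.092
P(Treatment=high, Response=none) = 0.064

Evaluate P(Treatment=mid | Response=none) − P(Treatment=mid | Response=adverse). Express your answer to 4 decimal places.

P(Response=none) = 0.041 + 0.092 + 0.019 + 0.064 = 0.216; P(Treatment=mid | Response=none) = 0.019/0.216 = 0.08796.
P(Response=adverse) = 0.071 + 0.080 + 0.009 + 0.063 = 0.223; P(Treatment=mid | Response=adverse) = 0.009/0.223 = 0.04036.
Difference = 0.0476.

0.0476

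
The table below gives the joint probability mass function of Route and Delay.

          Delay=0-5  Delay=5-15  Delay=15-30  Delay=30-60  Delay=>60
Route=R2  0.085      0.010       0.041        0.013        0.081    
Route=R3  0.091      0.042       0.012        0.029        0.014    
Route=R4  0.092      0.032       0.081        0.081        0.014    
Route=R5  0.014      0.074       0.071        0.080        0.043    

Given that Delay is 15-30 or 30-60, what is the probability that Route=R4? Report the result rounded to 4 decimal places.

P(Delay=15-30) = 0.041 + 0.012 + 0.081 + 0.071 = 0.205.
P(Delay=30-60) = 0.013 + 0.029 + 0.081 + 0.080 = 0.203.
P(Delay ∈ {15-30, 30-60}) = 0.205 + 0.203 = 0.408; P(Route=R4, Delay ∈ {15-30, 30-60}) = 0.081 + 0.081 = 0.162.
P(Route=R4 | Delay ∈ {15-30, 30-60}) = 0.162/0.408 = 0.3971.

0.3971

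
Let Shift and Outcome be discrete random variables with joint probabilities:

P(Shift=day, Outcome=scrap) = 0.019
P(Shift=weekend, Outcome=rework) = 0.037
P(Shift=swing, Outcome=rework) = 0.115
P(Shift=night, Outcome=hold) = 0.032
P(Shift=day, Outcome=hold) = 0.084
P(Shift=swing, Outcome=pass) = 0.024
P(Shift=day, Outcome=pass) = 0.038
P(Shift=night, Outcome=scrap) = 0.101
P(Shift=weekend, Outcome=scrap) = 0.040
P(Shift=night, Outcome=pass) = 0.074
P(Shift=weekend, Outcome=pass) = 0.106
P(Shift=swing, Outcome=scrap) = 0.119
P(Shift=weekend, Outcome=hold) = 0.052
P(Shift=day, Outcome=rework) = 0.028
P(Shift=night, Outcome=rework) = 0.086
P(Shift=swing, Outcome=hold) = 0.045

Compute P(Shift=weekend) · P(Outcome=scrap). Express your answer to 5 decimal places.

0.06557

P(Shift=weekend) = 0.106 + 0.037 + 0.040 + 0.052 = 0.235.
P(Outcome=scrap) = 0.019 + 0.119 + 0.101 + 0.040 = 0.279.
Product: 0.235 × 0.279 = 0.06557.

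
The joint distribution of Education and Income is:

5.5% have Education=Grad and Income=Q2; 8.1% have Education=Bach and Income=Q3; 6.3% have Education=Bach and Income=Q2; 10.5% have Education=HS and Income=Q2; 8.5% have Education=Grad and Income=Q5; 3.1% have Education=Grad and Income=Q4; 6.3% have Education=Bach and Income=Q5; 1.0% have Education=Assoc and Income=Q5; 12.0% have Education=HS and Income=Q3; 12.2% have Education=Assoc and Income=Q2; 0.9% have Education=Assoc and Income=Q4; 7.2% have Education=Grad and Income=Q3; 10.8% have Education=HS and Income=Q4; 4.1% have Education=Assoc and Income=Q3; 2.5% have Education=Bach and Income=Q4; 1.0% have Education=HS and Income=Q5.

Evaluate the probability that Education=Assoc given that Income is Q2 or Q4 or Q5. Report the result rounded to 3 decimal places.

P(Income=Q2) = 0.105 + 0.122 + 0.063 + 0.055 = 0.345.
P(Income=Q4) = 0.108 + 0.009 + 0.025 + 0.031 = 0.173.
P(Income=Q5) = 0.010 + 0.010 + 0.063 + 0.085 = 0.168.
P(Income ∈ {Q2, Q4, Q5}) = 0.345 + 0.173 + 0.168 = 0.686; P(Education=Assoc, Income ∈ {Q2, Q4, Q5}) = 0.122 + 0.009 + 0.010 = 0.141.
P(Education=Assoc | Income ∈ {Q2, Q4, Q5}) = 0.141/0.686 = 0.206.

0.206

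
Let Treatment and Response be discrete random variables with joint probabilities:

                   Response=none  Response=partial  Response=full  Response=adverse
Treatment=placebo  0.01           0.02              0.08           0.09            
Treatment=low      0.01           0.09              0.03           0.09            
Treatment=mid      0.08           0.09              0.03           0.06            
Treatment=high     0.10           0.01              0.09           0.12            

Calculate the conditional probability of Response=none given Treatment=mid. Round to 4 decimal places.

0.3077

P(Treatment=mid) = 0.08 + 0.09 + 0.03 + 0.06 = 0.26.
P(Response=none | Treatment=mid) = 0.08/0.26 = 0.3077.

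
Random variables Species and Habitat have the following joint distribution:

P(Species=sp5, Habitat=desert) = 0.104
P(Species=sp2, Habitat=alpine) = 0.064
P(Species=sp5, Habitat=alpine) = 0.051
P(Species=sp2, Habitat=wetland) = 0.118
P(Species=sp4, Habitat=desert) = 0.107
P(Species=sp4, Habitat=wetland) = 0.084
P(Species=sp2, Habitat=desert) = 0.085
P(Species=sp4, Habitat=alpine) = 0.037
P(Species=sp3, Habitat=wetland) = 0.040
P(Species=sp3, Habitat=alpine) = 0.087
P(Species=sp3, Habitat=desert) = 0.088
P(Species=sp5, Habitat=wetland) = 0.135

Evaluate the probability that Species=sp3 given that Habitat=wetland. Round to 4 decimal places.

P(Habitat=wetland) = 0.118 + 0.040 + 0.084 + 0.135 = 0.377.
P(Species=sp3 | Habitat=wetland) = 0.040/0.377 = 0.1061.

0.1061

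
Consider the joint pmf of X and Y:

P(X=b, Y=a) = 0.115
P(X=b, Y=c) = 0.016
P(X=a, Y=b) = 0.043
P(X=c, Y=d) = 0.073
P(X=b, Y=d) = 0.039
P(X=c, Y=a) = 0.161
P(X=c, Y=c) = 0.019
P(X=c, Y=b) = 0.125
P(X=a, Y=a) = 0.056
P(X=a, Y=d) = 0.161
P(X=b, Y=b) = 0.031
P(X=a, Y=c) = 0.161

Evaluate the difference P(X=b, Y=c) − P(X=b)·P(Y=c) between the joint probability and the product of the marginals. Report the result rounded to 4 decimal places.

P(X=b) = 0.115 + 0.031 + 0.016 + 0.039 = 0.201.
P(Y=c) = 0.161 + 0.016 + 0.019 = 0.196.
P(X=b, Y=c) − P(X=b)P(Y=c) = 0.016 − 0.201×0.196 = -0.0234.

-0.0234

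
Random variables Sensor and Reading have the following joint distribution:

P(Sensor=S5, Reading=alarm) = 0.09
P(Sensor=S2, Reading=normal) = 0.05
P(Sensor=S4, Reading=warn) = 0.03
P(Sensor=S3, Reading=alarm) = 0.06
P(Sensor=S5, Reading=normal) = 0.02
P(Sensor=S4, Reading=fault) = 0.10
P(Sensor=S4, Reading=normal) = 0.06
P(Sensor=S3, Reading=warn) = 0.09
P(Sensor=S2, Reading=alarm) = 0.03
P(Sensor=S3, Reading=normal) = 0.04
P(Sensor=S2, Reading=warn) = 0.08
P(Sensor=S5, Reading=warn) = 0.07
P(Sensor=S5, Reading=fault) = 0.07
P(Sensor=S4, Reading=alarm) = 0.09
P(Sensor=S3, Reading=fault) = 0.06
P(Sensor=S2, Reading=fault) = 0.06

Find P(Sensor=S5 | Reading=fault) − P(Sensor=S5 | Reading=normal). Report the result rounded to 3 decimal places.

P(Reading=fault) = 0.06 + 0.06 + 0.10 + 0.07 = 0.29; P(Sensor=S5 | Reading=fault) = 0.07/0.29 = 0.2414.
P(Reading=normal) = 0.05 + 0.04 + 0.06 + 0.02 = 0.17; P(Sensor=S5 | Reading=normal) = 0.02/0.17 = 0.1176.
Difference = 0.124.

0.124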